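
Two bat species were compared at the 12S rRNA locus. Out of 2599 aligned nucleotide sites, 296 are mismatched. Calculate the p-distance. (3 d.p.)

p = 296/2599 = 0.113889… ≈ 0.114 (to 3 d.p.).

0.114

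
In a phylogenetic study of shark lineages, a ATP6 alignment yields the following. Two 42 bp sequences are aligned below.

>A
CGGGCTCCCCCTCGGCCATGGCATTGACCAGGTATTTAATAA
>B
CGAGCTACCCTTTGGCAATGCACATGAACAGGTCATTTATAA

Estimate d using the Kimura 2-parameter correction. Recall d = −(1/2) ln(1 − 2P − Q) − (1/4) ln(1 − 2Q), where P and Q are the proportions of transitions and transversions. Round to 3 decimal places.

0.401

Of 42 sites, 3 differences are transitions and 10 are transversions, so P = 3/42 ≈ 0.071429 and Q = 10/42 ≈ 0.238095.
Under the Kimura two-parameter model, d = −½ ln(1 − 2P − Q) − ¼ ln(1 − 2Q).
1 − 2P − Q = 0.619047, giving −½ ln(0.619047) = 0.239787.
1 − 2Q = 0.52381, giving −¼ ln(0.52381) = 0.161657.
d = 0.239787 + 0.161657 = 0.401444.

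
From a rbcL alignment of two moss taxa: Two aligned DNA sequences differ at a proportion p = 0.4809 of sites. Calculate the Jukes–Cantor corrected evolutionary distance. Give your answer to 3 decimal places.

0.769

d = −(3/4) ln(1 − 4p/3) = −0.75 ln(1 − 0.6412) = −0.75 ln(0.3588)
  = −0.75 × (-1.024990) = 0.768743 substitutions/site.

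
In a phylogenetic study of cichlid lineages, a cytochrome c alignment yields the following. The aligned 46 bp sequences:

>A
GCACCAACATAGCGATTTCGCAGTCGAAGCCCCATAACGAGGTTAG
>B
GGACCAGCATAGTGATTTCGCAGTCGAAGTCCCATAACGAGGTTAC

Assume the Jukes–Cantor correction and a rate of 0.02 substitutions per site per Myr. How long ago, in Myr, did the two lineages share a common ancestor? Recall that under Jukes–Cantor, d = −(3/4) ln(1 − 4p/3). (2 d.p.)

2.94

The sequences differ at 5 of 46 sites (2, 7, 13, 30, 46), so p = 5/46 ≈ 0.108696.
d = −(3/4) ln(1 − 4p/3) = −0.75 ln(1 − 0.144928) = −0.75 ln(0.855072)
  = −0.75 × (-0.156570) = 0.117428 substitutions/site.
Under a molecular clock d = 2μt, so t = d/(2μ) = 0.117428 / (2 × 0.02) = 2.94 Myr.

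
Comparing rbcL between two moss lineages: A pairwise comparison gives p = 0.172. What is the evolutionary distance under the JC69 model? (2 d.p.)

d = −(3/4) ln(1 − 4p/3) = −0.75 ln(1 − 0.229333) = −0.75 ln(0.770667)
  = −0.75 × (-0.260499) = 0.195374 substitutions/site.

0.20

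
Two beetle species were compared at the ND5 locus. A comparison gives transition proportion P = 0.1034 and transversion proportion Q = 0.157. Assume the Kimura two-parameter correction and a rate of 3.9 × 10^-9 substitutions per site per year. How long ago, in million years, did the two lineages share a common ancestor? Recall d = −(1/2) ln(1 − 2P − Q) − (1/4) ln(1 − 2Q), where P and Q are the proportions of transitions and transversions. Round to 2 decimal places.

Under the Kimura two-parameter model, d = −½ ln(1 − 2P − Q) − ¼ ln(1 − 2Q).
1 − 2P − Q = 0.6362, giving −½ ln(0.6362) = 0.226121.
1 − 2Q = 0.686, giving −¼ ln(0.686) = 0.094219.
d = 0.226121 + 0.094219 = 0.320340.
Under a molecular clock d = 2μt, so t = d/(2μ) = 0.320340 / (2 × 3.9 × 10^-9) = 41.07 million years.

41.07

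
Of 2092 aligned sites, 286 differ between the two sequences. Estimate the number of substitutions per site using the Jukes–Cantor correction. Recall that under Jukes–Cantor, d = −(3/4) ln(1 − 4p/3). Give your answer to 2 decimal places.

p = 286/2092 ≈ 0.136711.
d = −(3/4) ln(1 − 4p/3) = −0.75 ln(1 − 0.182281) = −0.75 ln(0.817719)
  = −0.75 × (-0.201237) = 0.150928 substitutions/site.

0.15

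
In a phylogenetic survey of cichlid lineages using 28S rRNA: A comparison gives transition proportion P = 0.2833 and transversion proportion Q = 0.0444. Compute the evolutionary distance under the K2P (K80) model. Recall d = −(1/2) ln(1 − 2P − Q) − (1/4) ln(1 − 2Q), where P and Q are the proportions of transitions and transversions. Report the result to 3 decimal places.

0.495

Under the Kimura two-parameter model, d = −½ ln(1 − 2P − Q) − ¼ ln(1 − 2Q).
1 − 2P − Q = 0.389, giving −½ ln(0.389) = 0.472088.
1 − 2Q = 0.9112, giving −¼ ln(0.9112) = 0.023248.
d = 0.472088 + 0.023248 = 0.495336.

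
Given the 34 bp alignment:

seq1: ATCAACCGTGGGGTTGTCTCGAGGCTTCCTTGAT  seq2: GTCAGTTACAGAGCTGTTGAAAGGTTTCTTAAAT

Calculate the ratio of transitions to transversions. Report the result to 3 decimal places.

Transitions are A↔G and C↔T; transversions are all other mismatches.
Transitions: 14. Transversions: 3.
R = 14/3 = 4.666666… ≈ 4.667 (to 3 d.p.).

4.667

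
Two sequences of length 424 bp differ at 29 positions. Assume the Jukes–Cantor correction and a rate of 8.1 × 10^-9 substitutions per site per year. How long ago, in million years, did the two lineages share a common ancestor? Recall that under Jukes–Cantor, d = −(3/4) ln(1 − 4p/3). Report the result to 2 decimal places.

4.43

p = 29/424 ≈ 0.068396.
d = −(3/4) ln(1 − 4p/3) = −0.75 ln(1 − 0.091195) = −0.75 ln(0.908805)
  = −0.75 × (-0.095625) = 0.071719 substitutions/site.
Under a molecular clock d = 2μt, so t = d/(2μ) = 0.071719 / (2 × 8.1 × 10^-9) = 4.43 million years.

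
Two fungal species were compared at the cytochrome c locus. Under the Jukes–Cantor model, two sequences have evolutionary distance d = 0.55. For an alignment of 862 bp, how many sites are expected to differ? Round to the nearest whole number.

336

Invert JC69: p = (3/4)(1 − e^(−4d/3)) = 0.75 × (1 − e^(-0.733333)) = 0.75 × (1 − 0.480305) = 0.389771.
Expected differing sites = pL ≈ 0.389771 × 862 = 335.982602 ≈ 336.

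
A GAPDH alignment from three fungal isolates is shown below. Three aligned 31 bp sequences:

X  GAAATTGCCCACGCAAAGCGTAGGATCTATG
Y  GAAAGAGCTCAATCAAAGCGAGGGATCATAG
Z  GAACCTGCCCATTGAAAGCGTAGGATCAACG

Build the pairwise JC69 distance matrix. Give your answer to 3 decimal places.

X–Y: 10/31 sites differ → p ≈ 0.322581, d = −0.75 ln(1 − 0.430108) = 0.421731 ≈ 0.422.
X–Z: 7/31 sites differ → p ≈ 0.225806, d = −0.75 ln(1 − 0.301075) = 0.268659 ≈ 0.269.
Y–Z: 10/31 sites differ → p ≈ 0.322581, d = −0.75 ln(1 − 0.430108) = 0.421731 ≈ 0.422.

d(X,Y) = 0.422, d(X,Z) = 0.269, d(Y,Z) = 0.422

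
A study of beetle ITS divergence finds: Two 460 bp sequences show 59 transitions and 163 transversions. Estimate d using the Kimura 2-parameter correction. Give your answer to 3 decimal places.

0.780

P = 59/460 ≈ 0.128261 and Q = 163/460 ≈ 0.354348.
Under the Kimura two-parameter model, d = −½ ln(1 − 2P − Q) − ¼ ln(1 − 2Q).
1 − 2P − Q = 0.38913, giving −½ ln(0.38913) = 0.471921.
1 − 2Q = 0.291304, giving −¼ ln(0.291304) = 0.308347.
d = 0.471921 + 0.308347 = 0.780268.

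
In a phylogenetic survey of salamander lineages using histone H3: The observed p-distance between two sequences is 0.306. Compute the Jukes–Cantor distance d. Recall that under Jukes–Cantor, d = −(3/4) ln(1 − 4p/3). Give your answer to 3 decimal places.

0.393

d = −(3/4) ln(1 − 4p/3) = −0.75 ln(1 − 0.408) = −0.75 ln(0.592)
  = −0.75 × (-0.524249) = 0.393187 substitutions/site.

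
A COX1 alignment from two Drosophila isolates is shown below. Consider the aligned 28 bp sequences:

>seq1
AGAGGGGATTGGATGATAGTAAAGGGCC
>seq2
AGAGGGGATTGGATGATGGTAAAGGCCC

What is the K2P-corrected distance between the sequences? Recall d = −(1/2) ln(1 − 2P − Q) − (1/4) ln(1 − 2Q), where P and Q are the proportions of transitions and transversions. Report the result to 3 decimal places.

0.075

Of 28 sites, 1 differences are transitions and 1 are transversions, so P = 1/28 ≈ 0.035714 and Q = 1/28 ≈ 0.035714.
Under the Kimura two-parameter model, d = −½ ln(1 − 2P − Q) − ¼ ln(1 − 2Q).
1 − 2P − Q = 0.892858, giving −½ ln(0.892858) = 0.056664.
1 − 2Q = 0.928572, giving −¼ ln(0.928572) = 0.018527.
d = 0.056664 + 0.018527 = 0.075191.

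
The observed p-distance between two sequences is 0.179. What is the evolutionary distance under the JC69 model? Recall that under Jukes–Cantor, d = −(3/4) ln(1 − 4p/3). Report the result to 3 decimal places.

0.205

d = −(3/4) ln(1 − 4p/3) = −0.75 ln(1 − 0.238667) = −0.75 ln(0.761333)
  = −0.75 × (-0.272684) = 0.204513 substitutions/site.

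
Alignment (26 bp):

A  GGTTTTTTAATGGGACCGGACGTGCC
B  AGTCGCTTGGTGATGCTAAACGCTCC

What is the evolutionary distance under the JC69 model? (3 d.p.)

The sequences differ at 14 of 26 sites, so p = 14/26 ≈ 0.538462.
d = −(3/4) ln(1 − 4p/3) = −0.75 ln(1 − 0.717949) = −0.75 ln(0.282051)
  = −0.75 × (-1.265667) = 0.949250 substitutions/site.

0.949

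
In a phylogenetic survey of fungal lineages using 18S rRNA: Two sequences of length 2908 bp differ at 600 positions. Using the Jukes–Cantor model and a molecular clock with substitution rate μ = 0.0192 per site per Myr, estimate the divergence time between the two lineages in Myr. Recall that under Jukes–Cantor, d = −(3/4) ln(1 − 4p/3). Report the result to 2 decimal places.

p = 600/2908 ≈ 0.206327.
d = −(3/4) ln(1 − 4p/3) = −0.75 ln(1 − 0.275103) = −0.75 ln(0.724897)
  = −0.75 × (-0.321726) = 0.241295 substitutions/site.
Under a molecular clock d = 2μt, so t = d/(2μ) = 0.241295 / (2 × 0.0192) = 6.28 Myr.

6.28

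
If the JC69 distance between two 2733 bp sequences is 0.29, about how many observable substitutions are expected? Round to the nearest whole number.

657

Invert JC69: p = (3/4)(1 − e^(−4d/3)) = 0.75 × (1 − e^(-0.386667)) = 0.75 × (1 − 0.679317) = 0.240512.
Expected differing sites = pL ≈ 0.240512 × 2733 = 657.319296 ≈ 657.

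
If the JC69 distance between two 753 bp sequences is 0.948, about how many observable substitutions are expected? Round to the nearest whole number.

405

Invert JC69: p = (3/4)(1 − e^(−4d/3)) = 0.75 × (1 − e^(-1.264)) = 0.75 × (1 − 0.282522) = 0.538109.
Expected differing sites = pL ≈ 0.538109 × 753 = 405.196077 ≈ 405.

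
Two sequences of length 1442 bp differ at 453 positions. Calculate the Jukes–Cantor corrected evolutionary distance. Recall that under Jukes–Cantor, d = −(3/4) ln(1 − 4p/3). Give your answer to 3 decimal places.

p = 453/1442 ≈ 0.314147.
d = −(3/4) ln(1 − 4p/3) = −0.75 ln(1 − 0.418863) = −0.75 ln(0.581137)
  = −0.75 × (-0.542769) = 0.407077 substitutions/site.

0.407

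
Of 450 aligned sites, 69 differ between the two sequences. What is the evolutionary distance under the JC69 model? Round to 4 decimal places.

p = 69/450 ≈ 0.153333.
d = −(3/4) ln(1 − 4p/3) = −0.75 ln(1 − 0.204444) = −0.75 ln(0.795556)
  = −0.75 × (-0.228714) = 0.171536 substitutions/site.

0.1715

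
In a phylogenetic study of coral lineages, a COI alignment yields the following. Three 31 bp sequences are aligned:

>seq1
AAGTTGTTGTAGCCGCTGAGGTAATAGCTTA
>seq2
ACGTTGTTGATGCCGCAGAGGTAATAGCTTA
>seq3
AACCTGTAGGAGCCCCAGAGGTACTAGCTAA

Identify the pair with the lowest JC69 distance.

seq1 and seq2

seq1–seq2: 4/31 differ, p = 0.129, d = 0.142.
seq1–seq3: 8/31 differ, p = 0.258, d = 0.316.
seq2–seq3: 9/31 differ, p = 0.290, d = 0.367.
The smallest distance is between seq1 and seq2.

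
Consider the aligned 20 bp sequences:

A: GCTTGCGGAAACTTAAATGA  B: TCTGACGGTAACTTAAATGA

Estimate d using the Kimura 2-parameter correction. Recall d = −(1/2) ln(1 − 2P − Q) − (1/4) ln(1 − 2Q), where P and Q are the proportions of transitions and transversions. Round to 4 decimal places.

0.2330

Of 20 sites, 1 differences are transitions and 3 are transversions, so P = 1/20 = 0.05 and Q = 3/20 = 0.15.
Under the Kimura two-parameter model, d = −½ ln(1 − 2P − Q) − ¼ ln(1 − 2Q).
1 − 2P − Q = 0.75, giving −½ ln(0.75) = 0.143841.
1 − 2Q = 0.7, giving −¼ ln(0.7) = 0.089169.
d = 0.143841 + 0.089169 = 0.233010.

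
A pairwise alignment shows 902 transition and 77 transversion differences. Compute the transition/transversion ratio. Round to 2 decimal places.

11.71

R = 902/77 = 11.714285… ≈ 11.71 (to 2 d.p.).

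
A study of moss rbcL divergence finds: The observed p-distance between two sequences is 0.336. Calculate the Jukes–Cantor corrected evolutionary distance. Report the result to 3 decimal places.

0.446

d = −(3/4) ln(1 − 4p/3) = −0.75 ln(1 − 0.448) = −0.75 ln(0.552)
  = −0.75 × (-0.594207) = 0.445655 substitutions/site.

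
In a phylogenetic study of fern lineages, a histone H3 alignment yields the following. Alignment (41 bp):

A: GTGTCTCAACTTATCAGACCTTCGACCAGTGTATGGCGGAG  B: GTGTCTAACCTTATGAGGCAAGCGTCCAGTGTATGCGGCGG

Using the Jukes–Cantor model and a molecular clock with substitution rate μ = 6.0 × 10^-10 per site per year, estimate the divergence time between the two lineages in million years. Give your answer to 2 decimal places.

The sequences differ at 12 of 41 sites, so p = 12/41 ≈ 0.292683.
d = −(3/4) ln(1 − 4p/3) = −0.75 ln(1 − 0.390244) = −0.75 ln(0.609756)
  = −0.75 × (-0.494696) = 0.371022 substitutions/site.
Under a molecular clock d = 2μt, so t = d/(2μ) = 0.371022 / (2 × 6.0 × 10^-10) = 309.19 million years.

309.19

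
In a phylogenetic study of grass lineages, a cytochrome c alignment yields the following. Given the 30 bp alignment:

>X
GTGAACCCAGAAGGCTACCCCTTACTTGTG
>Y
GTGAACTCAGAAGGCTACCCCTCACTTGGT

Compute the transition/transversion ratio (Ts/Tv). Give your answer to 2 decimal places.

1.00

Transitions are A↔G and C↔T; transversions are all other mismatches.
Transitions: 2. Transversions: 2.
R = 2/2 = 1.00.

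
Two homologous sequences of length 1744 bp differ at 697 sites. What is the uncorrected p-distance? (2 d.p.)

p = 697/1744 = 0.399655… ≈ 0.40 (to 2 d.p.).

0.40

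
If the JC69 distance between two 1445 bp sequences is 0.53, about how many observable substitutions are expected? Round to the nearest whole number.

549

Invert JC69: p = (3/4)(1 − e^(−4d/3)) = 0.75 × (1 − e^(-0.706667)) = 0.75 × (1 − 0.493286) = 0.380036.
Expected differing sites = pL ≈ 0.380036 × 1445 = 549.15202 ≈ 549.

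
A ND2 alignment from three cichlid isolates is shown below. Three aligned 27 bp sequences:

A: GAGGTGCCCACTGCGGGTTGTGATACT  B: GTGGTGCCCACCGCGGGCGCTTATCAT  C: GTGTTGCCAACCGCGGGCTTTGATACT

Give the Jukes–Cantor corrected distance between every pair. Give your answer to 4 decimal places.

d(A,B) = 0.3770, d(A,C) = 0.2635, d(B,C) = 0.3181

A–B: 8/27 sites differ → p ≈ 0.296296, d = −0.75 ln(1 − 0.395061) = 0.376971 ≈ 0.3770.
A–C: 6/27 sites differ → p ≈ 0.222222, d = −0.75 ln(1 − 0.296296) = 0.263548 ≈ 0.2635.
B–C: 7/27 sites differ → p ≈ 0.259259, d = −0.75 ln(1 − 0.345679) = 0.318118 ≈ 0.3181.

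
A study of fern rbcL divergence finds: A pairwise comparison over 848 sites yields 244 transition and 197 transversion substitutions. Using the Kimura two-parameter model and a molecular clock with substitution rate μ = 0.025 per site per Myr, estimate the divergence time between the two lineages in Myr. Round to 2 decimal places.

19.62

P = 244/848 ≈ 0.287736 and Q = 197/848 ≈ 0.232311.
Under the Kimura two-parameter model, d = −½ ln(1 − 2P − Q) − ¼ ln(1 − 2Q).
1 − 2P − Q = 0.192217, giving −½ ln(0.192217) = 0.824565.
1 − 2Q = 0.535378, giving −¼ ln(0.535378) = 0.156196.
d = 0.824565 + 0.156196 = 0.980761.
Under a molecular clock d = 2μt, so t = d/(2μ) = 0.980761 / (2 × 0.025) = 19.62 Myr.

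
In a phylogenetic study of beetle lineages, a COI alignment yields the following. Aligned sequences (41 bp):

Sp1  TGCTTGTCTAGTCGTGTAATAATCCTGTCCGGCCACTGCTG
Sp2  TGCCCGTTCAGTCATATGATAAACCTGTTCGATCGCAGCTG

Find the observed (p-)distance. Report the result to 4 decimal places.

0.3171

The sequences differ at 13 of 41 positions.
p = 13/41 = 0.317073… ≈ 0.3171 (to 4 d.p.).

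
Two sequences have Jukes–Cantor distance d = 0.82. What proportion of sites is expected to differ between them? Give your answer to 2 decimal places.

p = (3/4)(1 − e^(−4d/3)) = 0.75 × (1 − e^(-1.093333)) = 0.75 × (1 − 0.335098) = 0.498677.

0.50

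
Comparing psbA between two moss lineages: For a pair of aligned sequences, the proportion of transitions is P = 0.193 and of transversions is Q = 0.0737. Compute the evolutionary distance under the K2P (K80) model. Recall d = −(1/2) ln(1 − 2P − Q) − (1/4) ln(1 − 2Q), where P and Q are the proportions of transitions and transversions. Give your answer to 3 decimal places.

0.348

Under the Kimura two-parameter model, d = −½ ln(1 − 2P − Q) − ¼ ln(1 − 2Q).
1 − 2P − Q = 0.5403, giving −½ ln(0.5403) = 0.307815.
1 − 2Q = 0.8526, giving −¼ ln(0.8526) = 0.039866.
d = 0.307815 + 0.039866 = 0.347681.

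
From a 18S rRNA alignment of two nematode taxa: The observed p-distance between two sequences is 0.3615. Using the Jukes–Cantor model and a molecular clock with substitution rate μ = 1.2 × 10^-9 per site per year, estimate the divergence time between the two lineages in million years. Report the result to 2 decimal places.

d = −(3/4) ln(1 − 4p/3) = −0.75 ln(1 − 0.482) = −0.75 ln(0.518)
  = −0.75 × (-0.657780) = 0.493335 substitutions/site.
Under a molecular clock d = 2μt, so t = d/(2μ) = 0.493335 / (2 × 1.2 × 10^-9) = 205.56 million years.

205.56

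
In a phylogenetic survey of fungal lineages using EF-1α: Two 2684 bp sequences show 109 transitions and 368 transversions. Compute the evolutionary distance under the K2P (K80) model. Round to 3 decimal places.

0.203

P = 109/2684 ≈ 0.040611 and Q = 368/2684 ≈ 0.137109.
Under the Kimura two-parameter model, d = −½ ln(1 − 2P − Q) − ¼ ln(1 − 2Q).
1 − 2P − Q = 0.781669, giving −½ ln(0.781669) = 0.123162.
1 − 2Q = 0.725782, giving −¼ ln(0.725782) = 0.080126.
d = 0.123162 + 0.080126 = 0.203288.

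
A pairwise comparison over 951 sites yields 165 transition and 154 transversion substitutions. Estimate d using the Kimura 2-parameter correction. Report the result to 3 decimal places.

P = 165/951 ≈ 0.173502 and Q = 154/951 ≈ 0.161935.
Under the Kimura two-parameter model, d = −½ ln(1 − 2P − Q) − ¼ ln(1 − 2Q).
1 − 2P − Q = 0.491061, giving −½ ln(0.491061) = 0.355593.
1 − 2Q = 0.67613, giving −¼ ln(0.67613) = 0.097842.
d = 0.355593 + 0.097842 = 0.453435.

0.453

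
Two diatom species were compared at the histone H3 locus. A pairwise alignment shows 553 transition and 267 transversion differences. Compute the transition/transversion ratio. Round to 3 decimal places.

R = 553/267 = 2.071161… ≈ 2.071 (to 3 d.p.).

2.071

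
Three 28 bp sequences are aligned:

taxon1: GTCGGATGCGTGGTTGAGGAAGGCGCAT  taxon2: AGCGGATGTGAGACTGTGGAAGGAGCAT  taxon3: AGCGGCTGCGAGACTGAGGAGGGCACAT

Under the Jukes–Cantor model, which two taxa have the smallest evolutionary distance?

taxon1–taxon2: 8/28 differ, p = 0.286, d = 0.360.
taxon1–taxon3: 8/28 differ, p = 0.286, d = 0.360.
taxon2–taxon3: 6/28 differ, p = 0.214, d = 0.252.
The smallest distance is between taxon2 and taxon3.

taxon2 and taxon3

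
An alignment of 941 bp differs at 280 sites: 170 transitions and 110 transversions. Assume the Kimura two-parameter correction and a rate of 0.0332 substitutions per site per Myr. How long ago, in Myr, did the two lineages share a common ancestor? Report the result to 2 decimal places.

P = 170/941 ≈ 0.180659 and Q = 110/941 ≈ 0.116897.
Under the Kimura two-parameter model, d = −½ ln(1 − 2P − Q) − ¼ ln(1 − 2Q).
1 − 2P − Q = 0.521785, giving −½ ln(0.521785) = 0.325250.
1 − 2Q = 0.766206, giving −¼ ln(0.766206) = 0.066576.
d = 0.325250 + 0.066576 = 0.391826.
Under a molecular clock d = 2μt, so t = d/(2μ) = 0.391826 / (2 × 0.0332) = 5.90 Myr.

5.90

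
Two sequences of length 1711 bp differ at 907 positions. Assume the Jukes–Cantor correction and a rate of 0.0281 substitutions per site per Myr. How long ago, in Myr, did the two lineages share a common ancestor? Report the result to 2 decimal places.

p = 907/1711 ≈ 0.530099.
d = −(3/4) ln(1 − 4p/3) = −0.75 ln(1 − 0.706799) = −0.75 ln(0.293201)
  = −0.75 × (-1.226897) = 0.920173 substitutions/site.
Under a molecular clock d = 2μt, so t = d/(2μ) = 0.920173 / (2 × 0.0281) = 16.37 Myr.

16.37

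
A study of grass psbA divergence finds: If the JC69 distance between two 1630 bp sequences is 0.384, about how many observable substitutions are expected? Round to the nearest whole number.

Invert JC69: p = (3/4)(1 − e^(−4d/3)) = 0.75 × (1 − e^(-0.512)) = 0.75 × (1 − 0.599296) = 0.300528.
Expected differing sites = pL ≈ 0.300528 × 1630 = 489.86064 ≈ 490.

490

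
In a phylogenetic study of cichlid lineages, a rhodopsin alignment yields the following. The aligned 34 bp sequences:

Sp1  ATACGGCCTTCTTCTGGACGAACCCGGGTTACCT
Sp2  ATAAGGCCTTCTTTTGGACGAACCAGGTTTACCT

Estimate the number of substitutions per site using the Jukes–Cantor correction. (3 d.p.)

0.128

The sequences differ at 4 of 34 sites (4, 14, 25, 28), so p = 4/34 ≈ 0.117647.
d = −(3/4) ln(1 − 4p/3) = −0.75 ln(1 − 0.156863) = −0.75 ln(0.843137)
  = −0.75 × (-0.170626) = 0.127970 substitutions/site.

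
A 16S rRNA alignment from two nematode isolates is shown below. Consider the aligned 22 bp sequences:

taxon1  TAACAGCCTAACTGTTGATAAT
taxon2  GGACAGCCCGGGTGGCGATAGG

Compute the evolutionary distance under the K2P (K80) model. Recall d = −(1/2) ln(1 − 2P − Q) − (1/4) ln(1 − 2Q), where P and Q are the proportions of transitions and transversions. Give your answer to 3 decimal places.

Of 22 sites, 6 differences are transitions and 4 are transversions, so P = 6/22 ≈ 0.272727 and Q = 4/22 ≈ 0.181818.
Under the Kimura two-parameter model, d = −½ ln(1 − 2P − Q) − ¼ ln(1 − 2Q).
1 − 2P − Q = 0.272728, giving −½ ln(0.272728) = 0.649640.
1 − 2Q = 0.636364, giving −¼ ln(0.636364) = 0.112996.
d = 0.649640 + 0.112996 = 0.762636.

0.763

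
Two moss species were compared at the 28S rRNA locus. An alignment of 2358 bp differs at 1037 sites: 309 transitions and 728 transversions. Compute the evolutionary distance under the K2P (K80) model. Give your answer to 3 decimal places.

0.663

P = 309/2358 ≈ 0.131043 and Q = 728/2358 ≈ 0.308736.
Under the Kimura two-parameter model, d = −½ ln(1 − 2P − Q) − ¼ ln(1 − 2Q).
1 − 2P − Q = 0.429178, giving −½ ln(0.429178) = 0.422942.
1 − 2Q = 0.382528, giving −¼ ln(0.382528) = 0.240238.
d = 0.422942 + 0.240238 = 0.663180.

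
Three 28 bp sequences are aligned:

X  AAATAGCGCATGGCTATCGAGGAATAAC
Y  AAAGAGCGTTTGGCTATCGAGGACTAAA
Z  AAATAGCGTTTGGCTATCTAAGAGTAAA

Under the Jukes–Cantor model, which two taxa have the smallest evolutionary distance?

X–Y: 5/28 differ, p = 0.179, d = 0.204.
X–Z: 6/28 differ, p = 0.214, d = 0.252.
Y–Z: 4/28 differ, p = 0.143, d = 0.158.
The smallest distance is between Y and Z.

Y and Z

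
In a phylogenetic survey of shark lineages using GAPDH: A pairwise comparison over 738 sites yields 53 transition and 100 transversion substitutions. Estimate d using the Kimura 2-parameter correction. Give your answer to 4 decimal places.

P = 53/738 ≈ 0.071816 and Q = 100/738 ≈ 0.135501.
Under the Kimura two-parameter model, d = −½ ln(1 − 2P − Q) − ¼ ln(1 − 2Q).
1 − 2P − Q = 0.720867, giving −½ ln(0.720867) = 0.163650.
1 − 2Q = 0.728998, giving −¼ ln(0.728998) = 0.079021.
d = 0.163650 + 0.079021 = 0.242671.

0.2427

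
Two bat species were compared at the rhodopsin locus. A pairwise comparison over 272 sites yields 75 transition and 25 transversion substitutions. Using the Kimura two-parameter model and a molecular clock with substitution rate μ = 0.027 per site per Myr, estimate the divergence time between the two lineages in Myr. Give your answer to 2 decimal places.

10.49

P = 75/272 ≈ 0.275735 and Q = 25/272 ≈ 0.091912.
Under the Kimura two-parameter model, d = −½ ln(1 − 2P − Q) − ¼ ln(1 − 2Q).
1 − 2P − Q = 0.356618, giving −½ ln(0.356618) = 0.515545.
1 − 2Q = 0.816176, giving −¼ ln(0.816176) = 0.050781.
d = 0.515545 + 0.050781 = 0.566326.
Under a molecular clock d = 2μt, so t = d/(2μ) = 0.566326 / (2 × 0.027) = 10.49 Myr.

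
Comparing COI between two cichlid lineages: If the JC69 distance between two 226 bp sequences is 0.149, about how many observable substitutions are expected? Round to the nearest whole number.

31

Invert JC69: p = (3/4)(1 − e^(−4d/3)) = 0.75 × (1 − e^(-0.198667)) = 0.75 × (1 − 0.819823) = 0.135133.
Expected differing sites = pL ≈ 0.135133 × 226 = 30.540058 ≈ 31.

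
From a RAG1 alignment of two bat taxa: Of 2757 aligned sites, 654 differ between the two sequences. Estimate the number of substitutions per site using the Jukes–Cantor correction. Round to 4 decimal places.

0.2852

p = 654/2757 ≈ 0.237214.
d = −(3/4) ln(1 − 4p/3) = −0.75 ln(1 − 0.316285) = −0.75 ln(0.683715)
  = −0.75 × (-0.380214) = 0.285161 substitutions/site.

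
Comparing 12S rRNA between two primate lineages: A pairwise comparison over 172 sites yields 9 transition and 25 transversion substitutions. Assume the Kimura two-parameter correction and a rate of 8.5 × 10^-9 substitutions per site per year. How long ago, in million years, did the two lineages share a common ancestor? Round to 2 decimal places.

13.51

P = 9/172 ≈ 0.052326 and Q = 25/172 ≈ 0.145349.
Under the Kimura two-parameter model, d = −½ ln(1 − 2P − Q) − ¼ ln(1 − 2Q).
1 − 2P − Q = 0.749999, giving −½ ln(0.749999) = 0.143842.
1 − 2Q = 0.709302, giving −¼ ln(0.709302) = 0.085868.
d = 0.143842 + 0.085868 = 0.229710.
Under a molecular clock d = 2μt, so t = d/(2μ) = 0.229710 / (2 × 8.5 × 10^-9) = 13.51 million years.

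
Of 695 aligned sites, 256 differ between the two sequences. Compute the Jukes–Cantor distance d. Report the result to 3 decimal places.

p = 256/695 ≈ 0.368345.
d = −(3/4) ln(1 − 4p/3) = −0.75 ln(1 − 0.491127) = −0.75 ln(0.508873)
  = −0.75 × (-0.675557) = 0.506668 substitutions/site.

0.507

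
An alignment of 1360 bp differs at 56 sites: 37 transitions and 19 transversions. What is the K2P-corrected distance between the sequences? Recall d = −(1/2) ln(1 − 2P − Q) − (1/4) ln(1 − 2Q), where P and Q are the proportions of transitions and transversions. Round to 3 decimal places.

0.043

P = 37/1360 ≈ 0.027206 and Q = 19/1360 ≈ 0.013971.
Under the Kimura two-parameter model, d = −½ ln(1 − 2P − Q) − ¼ ln(1 − 2Q).
1 − 2P − Q = 0.931617, giving −½ ln(0.931617) = 0.035417.
1 − 2Q = 0.972058, giving −¼ ln(0.972058) = 0.007085.
d = 0.035417 + 0.007085 = 0.042502.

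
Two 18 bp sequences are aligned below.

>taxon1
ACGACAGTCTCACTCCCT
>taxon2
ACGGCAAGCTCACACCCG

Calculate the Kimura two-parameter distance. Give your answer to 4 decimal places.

0.3476

Of 18 sites, 2 differences are transitions and 3 are transversions, so P = 2/18 ≈ 0.111111 and Q = 3/18 ≈ 0.166667.
Under the Kimura two-parameter model, d = −½ ln(1 − 2P − Q) − ¼ ln(1 − 2Q).
1 − 2P − Q = 0.611111, giving −½ ln(0.611111) = 0.246238.
1 − 2Q = 0.666666, giving −¼ ln(0.666666) = 0.101367.
d = 0.246238 + 0.101367 = 0.347605.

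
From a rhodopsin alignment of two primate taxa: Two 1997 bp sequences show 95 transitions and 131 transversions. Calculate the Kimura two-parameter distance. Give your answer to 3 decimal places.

P = 95/1997 ≈ 0.047571 and Q = 131/1997 ≈ 0.065598.
Under the Kimura two-parameter model, d = −½ ln(1 − 2P − Q) − ¼ ln(1 − 2Q).
1 − 2P − Q = 0.83926, giving −½ ln(0.83926) = 0.087617.
1 − 2Q = 0.868804, giving −¼ ln(0.868804) = 0.035159.
d = 0.087617 + 0.035159 = 0.122776.

0.123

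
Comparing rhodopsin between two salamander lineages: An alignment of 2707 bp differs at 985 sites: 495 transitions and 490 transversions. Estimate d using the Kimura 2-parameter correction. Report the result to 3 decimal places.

P = 495/2707 ≈ 0.182859 and Q = 490/2707 ≈ 0.181012.
Under the Kimura two-parameter model, d = −½ ln(1 − 2P − Q) − ¼ ln(1 − 2Q).
1 − 2P − Q = 0.45327, giving −½ ln(0.45327) = 0.395634.
1 − 2Q = 0.637976, giving −¼ ln(0.637976) = 0.112364.
d = 0.395634 + 0.112364 = 0.507998.

0.508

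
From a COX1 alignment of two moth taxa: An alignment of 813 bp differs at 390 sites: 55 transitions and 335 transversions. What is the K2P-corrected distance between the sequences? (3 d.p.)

0.831

P = 55/813 ≈ 0.067651 and Q = 335/813 ≈ 0.412054.
Under the Kimura two-parameter model, d = −½ ln(1 − 2P − Q) − ¼ ln(1 − 2Q).
1 − 2P − Q = 0.452644, giving −½ ln(0.452644) = 0.396325.
1 − 2Q = 0.175892, giving −¼ ln(0.175892) = 0.434471.
d = 0.396325 + 0.434471 = 0.830796.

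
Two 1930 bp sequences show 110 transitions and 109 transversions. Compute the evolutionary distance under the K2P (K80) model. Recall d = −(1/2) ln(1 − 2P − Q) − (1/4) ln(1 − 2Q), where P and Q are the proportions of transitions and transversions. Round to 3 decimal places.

0.123

P = 110/1930 ≈ 0.056995 and Q = 109/1930 ≈ 0.056477.
Under the Kimura two-parameter model, d = −½ ln(1 − 2P − Q) − ¼ ln(1 − 2Q).
1 − 2P − Q = 0.829533, giving −½ ln(0.829533) = 0.093446.
1 − 2Q = 0.887046, giving −¼ ln(0.887046) = 0.029965.
d = 0.093446 + 0.029965 = 0.123411.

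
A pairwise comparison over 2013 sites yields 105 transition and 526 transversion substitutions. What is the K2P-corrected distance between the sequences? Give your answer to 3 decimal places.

0.412

P = 105/2013 ≈ 0.052161 and Q = 526/2013 ≈ 0.261302.
Under the Kimura two-parameter model, d = −½ ln(1 − 2P − Q) − ¼ ln(1 − 2Q).
1 − 2P − Q = 0.634376, giving −½ ln(0.634376) = 0.227557.
1 − 2Q = 0.477396, giving −¼ ln(0.477396) = 0.184852.
d = 0.227557 + 0.184852 = 0.412409.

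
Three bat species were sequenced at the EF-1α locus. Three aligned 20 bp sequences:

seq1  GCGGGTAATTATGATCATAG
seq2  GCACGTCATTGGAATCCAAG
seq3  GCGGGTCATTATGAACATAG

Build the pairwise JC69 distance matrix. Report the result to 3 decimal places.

d(seq1,seq2) = 0.572, d(seq1,seq3) = 0.107, d(seq2,seq3) = 0.572

seq1–seq2: 8/20 sites differ → p = 0.4, d = −0.75 ln(1 − 0.533333) = 0.571605 ≈ 0.572.
seq1–seq3: 2/20 sites differ → p = 0.1, d = −0.75 ln(1 − 0.133333) = 0.107325 ≈ 0.107.
seq2–seq3: 8/20 sites differ → p = 0.4, d = −0.75 ln(1 − 0.533333) = 0.571605 ≈ 0.572.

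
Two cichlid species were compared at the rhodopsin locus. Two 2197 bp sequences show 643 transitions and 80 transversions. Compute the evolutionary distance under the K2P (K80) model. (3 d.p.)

P = 643/2197 ≈ 0.292672 and Q = 80/2197 ≈ 0.036413.
Under the Kimura two-parameter model, d = −½ ln(1 − 2P − Q) − ¼ ln(1 − 2Q).
1 − 2P − Q = 0.378243, giving −½ ln(0.378243) = 0.486109.
1 − 2Q = 0.927174, giving −¼ ln(0.927174) = 0.018904.
d = 0.486109 + 0.018904 = 0.505013.

0.505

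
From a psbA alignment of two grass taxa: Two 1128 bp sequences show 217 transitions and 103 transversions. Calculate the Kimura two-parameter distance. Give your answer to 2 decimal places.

P = 217/1128 ≈ 0.192376 and Q = 103/1128 ≈ 0.091312.
Under the Kimura two-parameter model, d = −½ ln(1 − 2P − Q) − ¼ ln(1 − 2Q).
1 − 2P − Q = 0.523936, giving −½ ln(0.523936) = 0.323193.
1 − 2Q = 0.817376, giving −¼ ln(0.817376) = 0.050414.
d = 0.323193 + 0.050414 = 0.373607.

0.37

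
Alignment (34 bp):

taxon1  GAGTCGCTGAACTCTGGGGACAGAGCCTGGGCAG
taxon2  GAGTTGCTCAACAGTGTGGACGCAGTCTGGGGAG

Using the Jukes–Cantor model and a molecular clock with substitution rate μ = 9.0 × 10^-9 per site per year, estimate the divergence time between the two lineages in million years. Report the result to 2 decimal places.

18.14

The sequences differ at 9 of 34 sites (5, 9, 13, 14, 17, 22, 23, 26, 32), so p = 9/34 ≈ 0.264706.
d = −(3/4) ln(1 − 4p/3) = −0.75 ln(1 − 0.352941) = −0.75 ln(0.647059)
  = −0.75 × (-0.435318) = 0.326489 substitutions/site.
Under a molecular clock d = 2μt, so t = d/(2μ) = 0.326489 / (2 × 9.0 × 10^-9) = 18.14 million years.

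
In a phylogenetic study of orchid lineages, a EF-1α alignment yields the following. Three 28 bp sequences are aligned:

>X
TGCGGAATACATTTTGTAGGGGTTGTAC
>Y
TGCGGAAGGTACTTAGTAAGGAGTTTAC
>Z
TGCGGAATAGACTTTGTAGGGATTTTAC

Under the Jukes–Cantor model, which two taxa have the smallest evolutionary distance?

X and Z

X–Y: 9/28 differ, p = 0.321, d = 0.420.
X–Z: 4/28 differ, p = 0.143, d = 0.158.
Y–Z: 6/28 differ, p = 0.214, d = 0.252.
The smallest distance is between X and Z.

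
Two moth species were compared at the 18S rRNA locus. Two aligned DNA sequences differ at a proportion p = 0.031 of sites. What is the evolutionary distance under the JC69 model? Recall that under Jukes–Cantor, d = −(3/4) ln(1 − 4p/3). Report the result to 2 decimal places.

0.03

d = −(3/4) ln(1 − 4p/3) = −0.75 ln(1 − 0.041333) = −0.75 ln(0.958667)
  = −0.75 × (-0.042212) = 0.031659 substitutions/site.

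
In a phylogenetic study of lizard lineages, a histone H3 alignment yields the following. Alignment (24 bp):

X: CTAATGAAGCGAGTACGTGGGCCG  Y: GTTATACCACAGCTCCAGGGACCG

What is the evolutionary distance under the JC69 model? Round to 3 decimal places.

The sequences differ at 13 of 24 sites, so p = 13/24 ≈ 0.541667.
d = −(3/4) ln(1 − 4p/3) = −0.75 ln(1 − 0.722223) = −0.75 ln(0.277777)
  = −0.75 × (-1.280937) = 0.960703 substitutions/site.

0.961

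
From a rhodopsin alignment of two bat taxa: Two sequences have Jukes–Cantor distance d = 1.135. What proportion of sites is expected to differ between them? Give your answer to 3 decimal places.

0.585

p = (3/4)(1 − e^(−4d/3)) = 0.75 × (1 − e^(-1.513333)) = 0.75 × (1 − 0.220175) = 0.584869.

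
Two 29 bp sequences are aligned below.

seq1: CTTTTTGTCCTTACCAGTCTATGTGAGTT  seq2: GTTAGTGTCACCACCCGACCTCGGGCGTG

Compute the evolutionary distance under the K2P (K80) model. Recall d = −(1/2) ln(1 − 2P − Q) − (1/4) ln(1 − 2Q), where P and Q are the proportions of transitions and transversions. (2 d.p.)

0.78

Of 29 sites, 4 differences are transitions and 10 are transversions, so P = 4/29 ≈ 0.137931 and Q = 10/29 ≈ 0.344828.
Under the Kimura two-parameter model, d = −½ ln(1 − 2P − Q) − ¼ ln(1 − 2Q).
1 − 2P − Q = 0.37931, giving −½ ln(0.37931) = 0.484701.
1 − 2Q = 0.310344, giving −¼ ln(0.310344) = 0.292518.
d = 0.484701 + 0.292518 = 0.777219.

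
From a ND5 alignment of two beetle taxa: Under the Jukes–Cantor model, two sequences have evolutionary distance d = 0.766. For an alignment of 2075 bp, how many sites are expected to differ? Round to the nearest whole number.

996

Invert JC69: p = (3/4)(1 − e^(−4d/3)) = 0.75 × (1 − e^(-1.021333)) = 0.75 × (1 − 0.360115) = 0.479914.
Expected differing sites = pL ≈ 0.479914 × 2075 = 995.82155 ≈ 996.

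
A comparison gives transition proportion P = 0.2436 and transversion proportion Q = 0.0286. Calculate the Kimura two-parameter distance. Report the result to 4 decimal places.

Under the Kimura two-parameter model, d = −½ ln(1 − 2P − Q) − ¼ ln(1 − 2Q).
1 − 2P − Q = 0.4842, giving −½ ln(0.4842) = 0.362629.
1 − 2Q = 0.9428, giving −¼ ln(0.9428) = 0.014725.
d = 0.362629 + 0.014725 = 0.377354.

0.3774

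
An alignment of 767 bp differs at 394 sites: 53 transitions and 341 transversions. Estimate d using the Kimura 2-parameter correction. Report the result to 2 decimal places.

P = 53/767 ≈ 0.0691 and Q = 341/767 ≈ 0.444589.
Under the Kimura two-parameter model, d = −½ ln(1 − 2P − Q) − ¼ ln(1 − 2Q).
1 − 2P − Q = 0.417211, giving −½ ln(0.417211) = 0.437082.
1 − 2Q = 0.110822, giving −¼ ln(0.110822) = 0.549957.
d = 0.437082 + 0.549957 = 0.987039.

0.99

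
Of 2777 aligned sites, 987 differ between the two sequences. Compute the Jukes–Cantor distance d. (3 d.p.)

p = 987/2777 ≈ 0.35542.
d = −(3/4) ln(1 − 4p/3) = −0.75 ln(1 − 0.473893) = −0.75 ln(0.526107)
  = −0.75 × (-0.642251) = 0.481688 substitutions/site.

0.482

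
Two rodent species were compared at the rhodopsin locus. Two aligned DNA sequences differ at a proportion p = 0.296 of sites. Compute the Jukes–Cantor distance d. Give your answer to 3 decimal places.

0.376

d = −(3/4) ln(1 − 4p/3) = −0.75 ln(1 − 0.394667) = −0.75 ln(0.605333)
  = −0.75 × (-0.501977) = 0.376483 substitutions/site.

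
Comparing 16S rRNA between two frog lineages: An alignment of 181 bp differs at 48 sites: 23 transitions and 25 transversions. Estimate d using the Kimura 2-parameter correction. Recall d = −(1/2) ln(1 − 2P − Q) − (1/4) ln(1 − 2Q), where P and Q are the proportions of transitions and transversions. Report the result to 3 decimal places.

0.330

P = 23/181 ≈ 0.127072 and Q = 25/181 ≈ 0.138122.
Under the Kimura two-parameter model, d = −½ ln(1 − 2P − Q) − ¼ ln(1 − 2Q).
1 − 2P − Q = 0.607734, giving −½ ln(0.607734) = 0.249009.
1 − 2Q = 0.723756, giving −¼ ln(0.723756) = 0.080825.
d = 0.249009 + 0.080825 = 0.329834.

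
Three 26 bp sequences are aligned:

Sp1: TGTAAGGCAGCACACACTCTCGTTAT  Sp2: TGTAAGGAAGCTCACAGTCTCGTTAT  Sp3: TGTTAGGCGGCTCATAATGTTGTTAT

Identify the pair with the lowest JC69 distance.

Sp1 and Sp2

Sp1–Sp2: 3/26 differ, p = 0.115, d = 0.125.
Sp1–Sp3: 7/26 differ, p = 0.269, d = 0.334.
Sp2–Sp3: 7/26 differ, p = 0.269, d = 0.334.
The smallest distance is between Sp1 and Sp2.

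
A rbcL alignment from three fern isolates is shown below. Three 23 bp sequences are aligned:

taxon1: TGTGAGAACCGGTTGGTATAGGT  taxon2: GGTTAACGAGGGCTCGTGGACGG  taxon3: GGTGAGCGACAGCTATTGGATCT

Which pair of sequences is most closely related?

taxon2 and taxon3

taxon1–taxon2: 13/23 differ, p = 0.565, d = 1.051.
taxon1–taxon3: 12/23 differ, p = 0.522, d = 0.892.
taxon2–taxon3: 9/23 differ, p = 0.391, d = 0.553.
The smallest distance is between taxon2 and taxon3.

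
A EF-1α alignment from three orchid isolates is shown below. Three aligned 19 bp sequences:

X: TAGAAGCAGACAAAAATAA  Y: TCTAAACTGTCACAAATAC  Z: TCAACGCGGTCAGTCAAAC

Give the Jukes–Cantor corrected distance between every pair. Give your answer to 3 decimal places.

X–Y: 7/19 sites differ → p ≈ 0.368421, d = −0.75 ln(1 − 0.491228) = 0.506816 ≈ 0.507.
X–Z: 10/19 sites differ → p ≈ 0.526316, d = −0.75 ln(1 − 0.701755) = 0.907380 ≈ 0.907.
Y–Z: 8/19 sites differ → p ≈ 0.421053, d = −0.75 ln(1 − 0.561404) = 0.618132 ≈ 0.618.

d(X,Y) = 0.507, d(X,Z) = 0.907, d(Y,Z) = 0.618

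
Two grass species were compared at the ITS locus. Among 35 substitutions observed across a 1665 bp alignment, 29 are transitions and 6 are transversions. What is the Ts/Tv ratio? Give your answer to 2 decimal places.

R = 29/6 = 4.833333… ≈ 4.83 (to 2 d.p.).

4.83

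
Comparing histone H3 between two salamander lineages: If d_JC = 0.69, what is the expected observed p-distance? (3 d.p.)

0.451

p = (3/4)(1 − e^(−4d/3)) = 0.75 × (1 − e^(-0.92)) = 0.75 × (1 − 0.398519) = 0.451111.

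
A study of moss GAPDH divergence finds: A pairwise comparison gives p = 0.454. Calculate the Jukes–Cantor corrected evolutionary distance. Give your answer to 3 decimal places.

d = −(3/4) ln(1 − 4p/3) = −0.75 ln(1 − 0.605333) = −0.75 ln(0.394667)
  = −0.75 × (-0.929713) = 0.697285 substitutions/site.

0.697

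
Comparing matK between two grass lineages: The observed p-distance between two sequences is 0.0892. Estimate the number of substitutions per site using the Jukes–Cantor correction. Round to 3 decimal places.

d = −(3/4) ln(1 − 4p/3) = −0.75 ln(1 − 0.118933) = −0.75 ln(0.881067)
  = −0.75 × (-0.126622) = 0.094967 substitutions/site.

0.095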